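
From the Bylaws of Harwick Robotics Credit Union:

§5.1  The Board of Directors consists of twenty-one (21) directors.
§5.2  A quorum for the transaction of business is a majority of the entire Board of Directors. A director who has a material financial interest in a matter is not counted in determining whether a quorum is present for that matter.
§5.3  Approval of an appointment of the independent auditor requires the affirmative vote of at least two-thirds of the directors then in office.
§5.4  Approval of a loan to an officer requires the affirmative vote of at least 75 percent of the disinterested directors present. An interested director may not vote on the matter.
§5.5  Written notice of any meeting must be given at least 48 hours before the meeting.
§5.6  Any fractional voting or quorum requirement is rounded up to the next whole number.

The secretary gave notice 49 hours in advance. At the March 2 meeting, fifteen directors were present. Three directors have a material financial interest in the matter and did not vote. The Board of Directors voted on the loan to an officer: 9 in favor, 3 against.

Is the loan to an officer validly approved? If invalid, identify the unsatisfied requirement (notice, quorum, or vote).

Valid — all requirements satisfied.

Notice: 49 hours given; 48 required (49 ≥ 48). Satisfied.
Quorum: 15 present, but the 3 interested directors do not count, leaving 12. Quorum is 11. Satisfied.
Vote: the loan to an officer requires three-fourths of the disinterested directors present (15 − 3 = 12). 3/4 of 12 = 9, so 9 affirmative votes are needed; 9 voted in favor. Satisfied.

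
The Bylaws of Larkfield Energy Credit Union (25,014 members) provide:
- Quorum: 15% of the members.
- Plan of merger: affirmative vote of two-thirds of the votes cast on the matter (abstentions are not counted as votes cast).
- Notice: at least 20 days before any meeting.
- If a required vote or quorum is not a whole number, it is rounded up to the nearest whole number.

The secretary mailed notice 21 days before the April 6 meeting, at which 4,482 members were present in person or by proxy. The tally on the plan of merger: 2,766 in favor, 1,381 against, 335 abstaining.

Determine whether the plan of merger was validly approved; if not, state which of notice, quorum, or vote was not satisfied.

Notice: 21 days given; 20 required. Satisfied.
Quorum: 15% of 25,014 = 3,752.10, rounded up to 3,753; 4,482 present. Satisfied.
Vote: requires two-thirds of the votes cast (4,482 − 335 abstaining = 4,147); 2/3 of 4147 = 2764.67, rounded up to 2765, so 2,765 needed; 2,766 in favor. Satisfied.

Valid — all requirements satisfied.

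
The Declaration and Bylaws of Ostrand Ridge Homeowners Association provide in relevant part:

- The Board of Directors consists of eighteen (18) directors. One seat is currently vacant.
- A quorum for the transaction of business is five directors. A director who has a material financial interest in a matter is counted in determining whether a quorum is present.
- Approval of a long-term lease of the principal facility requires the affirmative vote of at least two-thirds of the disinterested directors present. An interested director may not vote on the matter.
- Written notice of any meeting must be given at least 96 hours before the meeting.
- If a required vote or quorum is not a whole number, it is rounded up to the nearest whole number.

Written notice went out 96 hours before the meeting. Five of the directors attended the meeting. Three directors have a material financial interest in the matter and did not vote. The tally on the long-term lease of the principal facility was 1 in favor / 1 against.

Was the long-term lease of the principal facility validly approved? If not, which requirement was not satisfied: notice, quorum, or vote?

Notice: 96 hours given; 96 required (96 ≥ 96). Satisfied.
Quorum: 5 present (interested directors count toward quorum); quorum is 5. Satisfied.
Vote: the long-term lease of the principal facility requires two-thirds of the disinterested directors present (5 − 3 = 2). 2/3 of 2 = 1.33, rounded up to 2, so 2 affirmative votes are needed; 1 voted in favor. Not satisfied.

Invalid — vote requirement not satisfied.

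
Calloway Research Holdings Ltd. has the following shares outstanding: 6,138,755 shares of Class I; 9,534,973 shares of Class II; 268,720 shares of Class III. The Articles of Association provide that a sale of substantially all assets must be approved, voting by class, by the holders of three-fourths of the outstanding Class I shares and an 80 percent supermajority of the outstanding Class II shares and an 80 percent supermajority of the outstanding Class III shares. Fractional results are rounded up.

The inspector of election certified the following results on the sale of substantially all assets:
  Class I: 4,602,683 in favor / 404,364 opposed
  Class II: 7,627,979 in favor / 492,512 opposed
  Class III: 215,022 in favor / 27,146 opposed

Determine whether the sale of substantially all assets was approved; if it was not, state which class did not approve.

Class I: 3/4 of 6138755 = 4604066.25, rounded up to 4604067; 4,604,067 required, 4,602,683 in favor — not approved.
Class II: 4/5 of 9534973 = 7627978.40, rounded up to 7627979; 7,627,979 required, 7,627,979 in favor — approved.
Class III: 4/5 of 268720 = 214976; 214,976 required, 215,022 in favor — approved.

Not approved — the Class I shares did not give the required vote.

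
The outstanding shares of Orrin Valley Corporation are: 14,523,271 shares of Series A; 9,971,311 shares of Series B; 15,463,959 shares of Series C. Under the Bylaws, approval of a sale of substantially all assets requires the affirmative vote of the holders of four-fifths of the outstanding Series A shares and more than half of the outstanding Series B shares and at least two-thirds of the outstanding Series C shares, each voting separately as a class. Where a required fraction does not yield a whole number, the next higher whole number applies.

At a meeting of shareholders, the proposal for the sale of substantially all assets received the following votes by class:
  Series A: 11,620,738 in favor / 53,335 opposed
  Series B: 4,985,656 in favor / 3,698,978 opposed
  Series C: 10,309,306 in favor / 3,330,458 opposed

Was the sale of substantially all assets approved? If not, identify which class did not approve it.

Series A: 4/5 of 14523271 = 11618616.80, rounded up to 11618617; 11,618,617 required, 11,620,738 in favor — approved.
Series B: a majority of 9971311 is 4985656; 4,985,656 required, 4,985,656 in favor — approved.
Series C: 2/3 of 15463959 = 10309306; 10,309,306 required, 10,309,306 in favor — approved.

Approved — every class gave the required vote.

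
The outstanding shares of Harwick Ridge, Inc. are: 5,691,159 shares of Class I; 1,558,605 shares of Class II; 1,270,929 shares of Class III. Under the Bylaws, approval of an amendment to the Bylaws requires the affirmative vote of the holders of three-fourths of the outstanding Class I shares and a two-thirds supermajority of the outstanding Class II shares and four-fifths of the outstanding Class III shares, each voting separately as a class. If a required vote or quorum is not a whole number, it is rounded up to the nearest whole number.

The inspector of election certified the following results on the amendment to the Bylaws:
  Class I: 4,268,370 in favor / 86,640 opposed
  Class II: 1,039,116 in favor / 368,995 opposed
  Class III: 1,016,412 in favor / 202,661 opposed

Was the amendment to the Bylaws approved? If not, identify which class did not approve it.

Not approved — the Class III shares did not give the required vote.

Class I: 3/4 of 5691159 = 4268369.25, rounded up to 4268370; 4,268,370 required, 4,268,370 in favor — approved.
Class II: 2/3 of 1558605 = 1039070; 1,039,070 required, 1,039,116 in favor — approved.
Class III: 4/5 of 1270929 = 1016743.20, rounded up to 1016744; 1,016,744 required, 1,016,412 in favor — not approved.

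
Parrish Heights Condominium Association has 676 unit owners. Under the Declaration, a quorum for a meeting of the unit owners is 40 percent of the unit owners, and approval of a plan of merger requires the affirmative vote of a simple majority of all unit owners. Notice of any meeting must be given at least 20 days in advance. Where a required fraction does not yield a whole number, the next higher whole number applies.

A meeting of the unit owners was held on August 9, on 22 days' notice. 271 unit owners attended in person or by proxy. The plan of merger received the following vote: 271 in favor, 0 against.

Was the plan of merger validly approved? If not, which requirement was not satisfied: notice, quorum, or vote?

Invalid — vote requirement not satisfied.

Notice: 22 days given; 20 required. Satisfied.
Quorum: 40% of 676 = 270.40, rounded up to 271; 271 present. Satisfied.
Vote: requires a majority of all unit owners (676); a majority of 676 is 339, so 339 needed; 271 in favor. Not satisfied.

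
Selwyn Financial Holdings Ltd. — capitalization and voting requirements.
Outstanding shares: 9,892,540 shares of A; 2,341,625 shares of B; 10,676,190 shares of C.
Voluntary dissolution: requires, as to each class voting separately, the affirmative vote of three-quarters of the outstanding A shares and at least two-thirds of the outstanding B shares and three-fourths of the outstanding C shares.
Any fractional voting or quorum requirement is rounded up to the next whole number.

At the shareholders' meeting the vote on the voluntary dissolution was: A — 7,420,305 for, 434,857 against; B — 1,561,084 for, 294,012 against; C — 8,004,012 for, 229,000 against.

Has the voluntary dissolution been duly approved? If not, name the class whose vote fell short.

A: 3/4 of 9892540 = 7419405; 7,419,405 required, 7,420,305 in favor — approved.
B: 2/3 of 2341625 = 1561083.33, rounded up to 1561084; 1,561,084 required, 1,561,084 in favor — approved.
C: 3/4 of 10676190 = 8007142.50, rounded up to 8007143; 8,007,143 required, 8,004,012 in favor — not approved.

Not approved — the C shares did not give the required vote.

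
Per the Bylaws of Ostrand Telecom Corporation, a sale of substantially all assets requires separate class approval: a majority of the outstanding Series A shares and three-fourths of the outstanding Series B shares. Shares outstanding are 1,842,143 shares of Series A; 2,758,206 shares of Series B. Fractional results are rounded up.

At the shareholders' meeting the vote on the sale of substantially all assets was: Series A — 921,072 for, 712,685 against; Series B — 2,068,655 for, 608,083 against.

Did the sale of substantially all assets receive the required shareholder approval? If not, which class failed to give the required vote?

Series A: a majority of 1842143 is 921072; 921,072 required, 921,072 in favor — approved.
Series B: 3/4 of 2758206 = 2068654.50, rounded up to 2068655; 2,068,655 required, 2,068,655 in favor — approved.

Approved — every class gave the required vote.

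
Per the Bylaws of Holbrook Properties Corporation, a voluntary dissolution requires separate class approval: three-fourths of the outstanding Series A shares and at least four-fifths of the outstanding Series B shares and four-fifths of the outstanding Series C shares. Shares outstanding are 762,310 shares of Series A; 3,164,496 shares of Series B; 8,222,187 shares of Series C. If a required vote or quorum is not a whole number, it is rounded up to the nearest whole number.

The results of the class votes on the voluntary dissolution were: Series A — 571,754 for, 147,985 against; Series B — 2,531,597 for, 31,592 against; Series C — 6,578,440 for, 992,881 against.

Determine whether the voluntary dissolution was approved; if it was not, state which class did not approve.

Approved — every class gave the required vote.

Series A: 3/4 of 762310 = 571732.50, rounded up to 571733; 571,733 required, 571,754 in favor — approved.
Series B: 4/5 of 3164496 = 2531596.80, rounded up to 2531597; 2,531,597 required, 2,531,597 in favor — approved.
Series C: 4/5 of 8222187 = 6577749.60, rounded up to 6577750; 6,577,750 required, 6,578,440 in favor — approved.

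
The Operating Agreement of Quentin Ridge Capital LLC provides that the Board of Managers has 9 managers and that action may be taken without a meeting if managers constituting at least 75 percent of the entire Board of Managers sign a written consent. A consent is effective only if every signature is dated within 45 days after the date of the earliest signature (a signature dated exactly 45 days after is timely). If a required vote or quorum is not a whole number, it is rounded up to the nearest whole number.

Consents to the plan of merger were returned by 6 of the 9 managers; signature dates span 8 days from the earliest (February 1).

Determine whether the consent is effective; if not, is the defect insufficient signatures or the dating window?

Signatures required: at least 75 percent of 9 — 3/4 of 9 = 6.75, rounded up to 7, so 7 needed; 6 signed. Insufficient.
Dating window: the latest signature is 8 days after the earliest; the limit is 45 days. Within the window.

Not effective — insufficient signatures.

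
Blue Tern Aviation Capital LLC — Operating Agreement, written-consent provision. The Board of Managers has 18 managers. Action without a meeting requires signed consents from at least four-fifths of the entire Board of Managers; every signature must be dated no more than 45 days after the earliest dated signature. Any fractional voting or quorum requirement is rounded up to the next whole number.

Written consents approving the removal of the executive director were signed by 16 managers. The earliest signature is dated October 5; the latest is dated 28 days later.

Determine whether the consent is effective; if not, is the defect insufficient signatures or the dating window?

Signatures required: at least four-fifths of 18 — 4/5 of 18 = 14.40, rounded up to 15, so 15 needed; 16 signed. Sufficient.
Dating window: the latest signature is 28 days after the earliest; the limit is 45 days. Within the window.

Effective — both the signature and dating-window requirements are satisfied.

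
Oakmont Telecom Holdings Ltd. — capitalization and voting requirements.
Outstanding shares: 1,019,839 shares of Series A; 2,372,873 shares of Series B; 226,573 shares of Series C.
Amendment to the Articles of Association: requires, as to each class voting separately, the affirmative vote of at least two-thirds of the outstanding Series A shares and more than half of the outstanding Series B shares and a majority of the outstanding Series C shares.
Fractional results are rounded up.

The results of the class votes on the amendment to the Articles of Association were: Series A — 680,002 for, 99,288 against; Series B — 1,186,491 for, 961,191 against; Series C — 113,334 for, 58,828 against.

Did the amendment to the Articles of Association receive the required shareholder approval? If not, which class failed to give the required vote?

Series A: 2/3 of 1019839 = 679892.67, rounded up to 679893; 679,893 required, 680,002 in favor — approved.
Series B: a majority of 2372873 is 1186437; 1,186,437 required, 1,186,491 in favor — approved.
Series C: a majority of 226573 is 113287; 113,287 required, 113,334 in favor — approved.

Approved — every class gave the required vote.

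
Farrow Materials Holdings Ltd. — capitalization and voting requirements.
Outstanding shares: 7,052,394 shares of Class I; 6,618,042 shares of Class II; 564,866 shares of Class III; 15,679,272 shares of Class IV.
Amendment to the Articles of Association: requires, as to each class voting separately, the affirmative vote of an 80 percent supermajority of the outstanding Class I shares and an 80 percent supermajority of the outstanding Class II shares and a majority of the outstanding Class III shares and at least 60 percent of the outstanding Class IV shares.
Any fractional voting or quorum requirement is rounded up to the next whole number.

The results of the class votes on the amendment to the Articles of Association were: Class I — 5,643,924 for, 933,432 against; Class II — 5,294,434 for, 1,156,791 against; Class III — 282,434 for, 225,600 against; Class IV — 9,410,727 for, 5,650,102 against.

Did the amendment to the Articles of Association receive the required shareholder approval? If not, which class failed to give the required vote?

Class I: 4/5 of 7052394 = 5641915.20, rounded up to 5641916; 5,641,916 required, 5,643,924 in favor — approved.
Class II: 4/5 of 6618042 = 5294433.60, rounded up to 5294434; 5,294,434 required, 5,294,434 in favor — approved.
Class III: a majority of 564866 is 282434; 282,434 required, 282,434 in favor — approved.
Class IV: 3/5 of 15679272 = 9407563.20, rounded up to 9407564; 9,407,564 required, 9,410,727 in favor — approved.

Approved — every class gave the required vote.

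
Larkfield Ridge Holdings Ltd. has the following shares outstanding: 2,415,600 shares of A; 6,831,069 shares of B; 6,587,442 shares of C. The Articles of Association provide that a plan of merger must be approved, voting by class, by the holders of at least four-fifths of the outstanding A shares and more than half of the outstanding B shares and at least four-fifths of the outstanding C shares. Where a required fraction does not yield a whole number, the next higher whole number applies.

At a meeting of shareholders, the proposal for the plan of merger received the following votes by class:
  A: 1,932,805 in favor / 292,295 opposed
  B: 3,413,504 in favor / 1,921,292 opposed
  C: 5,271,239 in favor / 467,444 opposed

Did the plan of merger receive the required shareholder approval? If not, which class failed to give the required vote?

Not approved — the B shares did not give the required vote.

A: 4/5 of 2415600 = 1932480; 1,932,480 required, 1,932,805 in favor — approved.
B: a majority of 6831069 is 3415535; 3,415,535 required, 3,413,504 in favor — not approved.
C: 4/5 of 6587442 = 5269953.60, rounded up to 5269954; 5,269,954 required, 5,271,239 in favor — approved.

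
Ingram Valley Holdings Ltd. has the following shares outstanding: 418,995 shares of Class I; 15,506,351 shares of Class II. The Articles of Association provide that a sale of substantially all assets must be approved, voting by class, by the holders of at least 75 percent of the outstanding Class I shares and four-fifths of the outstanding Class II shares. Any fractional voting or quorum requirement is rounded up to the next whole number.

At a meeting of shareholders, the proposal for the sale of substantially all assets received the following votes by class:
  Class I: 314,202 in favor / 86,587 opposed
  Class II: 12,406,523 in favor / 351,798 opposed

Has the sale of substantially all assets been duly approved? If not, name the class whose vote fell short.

Class I: 3/4 of 418995 = 314246.25, rounded up to 314247; 314,247 required, 314,202 in favor — not approved.
Class II: 4/5 of 15506351 = 12405080.80, rounded up to 12405081; 12,405,081 required, 12,406,523 in favor — approved.

Not approved — the Class I shares did not give the required vote.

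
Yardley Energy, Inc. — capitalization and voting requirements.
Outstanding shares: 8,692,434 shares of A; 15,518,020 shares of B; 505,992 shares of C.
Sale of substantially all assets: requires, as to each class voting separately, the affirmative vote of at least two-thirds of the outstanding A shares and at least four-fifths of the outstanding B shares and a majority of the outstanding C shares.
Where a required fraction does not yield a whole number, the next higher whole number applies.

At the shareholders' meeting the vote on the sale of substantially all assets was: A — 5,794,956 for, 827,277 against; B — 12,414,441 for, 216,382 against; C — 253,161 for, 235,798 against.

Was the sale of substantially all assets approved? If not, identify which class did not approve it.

A: 2/3 of 8692434 = 5794956; 5,794,956 required, 5,794,956 in favor — approved.
B: 4/5 of 15518020 = 12414416; 12,414,416 required, 12,414,441 in favor — approved.
C: a majority of 505992 is 252997; 252,997 required, 253,161 in favor — approved.

Approved — every class gave the required vote.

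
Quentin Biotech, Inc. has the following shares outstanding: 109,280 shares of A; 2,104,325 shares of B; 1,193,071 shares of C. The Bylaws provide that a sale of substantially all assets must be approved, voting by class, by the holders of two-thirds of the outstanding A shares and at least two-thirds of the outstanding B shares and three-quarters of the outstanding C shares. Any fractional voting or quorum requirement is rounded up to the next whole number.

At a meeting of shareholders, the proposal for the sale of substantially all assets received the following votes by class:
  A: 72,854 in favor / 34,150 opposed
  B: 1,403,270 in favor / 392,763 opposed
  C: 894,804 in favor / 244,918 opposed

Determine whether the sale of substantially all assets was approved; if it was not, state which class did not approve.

A: 2/3 of 109280 = 72853.33, rounded up to 72854; 72,854 required, 72,854 in favor — approved.
B: 2/3 of 2104325 = 1402883.33, rounded up to 1402884; 1,402,884 required, 1,403,270 in favor — approved.
C: 3/4 of 1193071 = 894803.25, rounded up to 894804; 894,804 required, 894,804 in favor — approved.

Approved — every class gave the required vote.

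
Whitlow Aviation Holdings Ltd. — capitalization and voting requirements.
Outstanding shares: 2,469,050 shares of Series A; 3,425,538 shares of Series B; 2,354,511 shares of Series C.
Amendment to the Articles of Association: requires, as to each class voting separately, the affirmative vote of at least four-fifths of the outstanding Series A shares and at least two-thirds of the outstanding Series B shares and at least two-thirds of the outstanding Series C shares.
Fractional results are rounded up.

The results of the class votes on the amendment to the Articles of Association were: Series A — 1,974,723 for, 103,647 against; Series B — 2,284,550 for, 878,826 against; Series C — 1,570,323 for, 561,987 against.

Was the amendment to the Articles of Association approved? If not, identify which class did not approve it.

Not approved — the Series A shares did not give the required vote.

Series A: 4/5 of 2469050 = 1975240; 1,975,240 required, 1,974,723 in favor — not approved.
Series B: 2/3 of 3425538 = 2283692; 2,283,692 required, 2,284,550 in favor — approved.
Series C: 2/3 of 2354511 = 1569674; 1,569,674 required, 1,570,323 in favor — approved.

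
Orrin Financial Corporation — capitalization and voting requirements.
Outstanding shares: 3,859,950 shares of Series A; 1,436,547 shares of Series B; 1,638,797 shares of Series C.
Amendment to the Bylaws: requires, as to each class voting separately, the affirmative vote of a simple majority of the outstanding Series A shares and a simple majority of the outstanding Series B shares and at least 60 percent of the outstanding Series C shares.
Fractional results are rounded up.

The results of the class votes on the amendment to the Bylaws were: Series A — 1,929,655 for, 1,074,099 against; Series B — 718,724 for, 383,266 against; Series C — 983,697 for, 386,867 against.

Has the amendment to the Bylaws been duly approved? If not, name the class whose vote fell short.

Series A: a majority of 3859950 is 1929976; 1,929,976 required, 1,929,655 in favor — not approved.
Series B: a majority of 1436547 is 718274; 718,274 required, 718,724 in favor — approved.
Series C: 3/5 of 1638797 = 983278.20, rounded up to 983279; 983,279 required, 983,697 in favor — approved.

Not approved — the Series A shares did not give the required vote.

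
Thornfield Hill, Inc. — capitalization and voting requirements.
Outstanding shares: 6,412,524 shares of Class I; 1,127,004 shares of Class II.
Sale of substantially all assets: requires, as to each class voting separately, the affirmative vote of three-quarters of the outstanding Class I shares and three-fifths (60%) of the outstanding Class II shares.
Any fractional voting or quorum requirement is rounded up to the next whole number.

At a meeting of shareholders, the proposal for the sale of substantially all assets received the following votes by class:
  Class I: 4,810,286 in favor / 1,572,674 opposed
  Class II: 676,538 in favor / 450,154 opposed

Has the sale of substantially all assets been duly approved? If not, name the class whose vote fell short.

Approved — every class gave the required vote.

Class I: 3/4 of 6412524 = 4809393; 4,809,393 required, 4,810,286 in favor — approved.
Class II: 3/5 of 1127004 = 676202.40, rounded up to 676203; 676,203 required, 676,538 in favor — approved.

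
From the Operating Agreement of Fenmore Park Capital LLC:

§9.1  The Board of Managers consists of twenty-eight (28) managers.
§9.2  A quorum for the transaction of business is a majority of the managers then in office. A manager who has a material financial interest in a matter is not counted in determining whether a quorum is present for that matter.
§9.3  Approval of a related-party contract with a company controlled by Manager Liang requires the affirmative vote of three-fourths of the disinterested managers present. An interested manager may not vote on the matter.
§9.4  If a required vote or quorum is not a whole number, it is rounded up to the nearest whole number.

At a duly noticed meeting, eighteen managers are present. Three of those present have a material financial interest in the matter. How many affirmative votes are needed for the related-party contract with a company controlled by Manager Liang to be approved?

The related-party contract with a company controlled by Manager Liang requires three-fourths of the disinterested managers present (18 − 3 = 15).
3/4 of 15 = 11.25, rounded up to 12.

12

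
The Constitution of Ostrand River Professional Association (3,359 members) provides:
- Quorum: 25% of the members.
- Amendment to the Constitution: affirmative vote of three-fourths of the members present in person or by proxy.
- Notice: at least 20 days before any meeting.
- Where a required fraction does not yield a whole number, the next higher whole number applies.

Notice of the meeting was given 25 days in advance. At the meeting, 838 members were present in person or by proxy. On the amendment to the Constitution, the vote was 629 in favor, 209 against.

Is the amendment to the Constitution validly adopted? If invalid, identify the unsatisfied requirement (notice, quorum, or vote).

Notice: 25 days given; 20 required. Satisfied.
Quorum: 25% of 3,359 = 839.75, rounded up to 840; 838 present. Not satisfied.
Vote: requires three-fourths of those present (838); 3/4 of 838 = 628.50, rounded up to 629, so 629 needed; 629 in favor. Satisfied.

Invalid — quorum requirement not satisfied.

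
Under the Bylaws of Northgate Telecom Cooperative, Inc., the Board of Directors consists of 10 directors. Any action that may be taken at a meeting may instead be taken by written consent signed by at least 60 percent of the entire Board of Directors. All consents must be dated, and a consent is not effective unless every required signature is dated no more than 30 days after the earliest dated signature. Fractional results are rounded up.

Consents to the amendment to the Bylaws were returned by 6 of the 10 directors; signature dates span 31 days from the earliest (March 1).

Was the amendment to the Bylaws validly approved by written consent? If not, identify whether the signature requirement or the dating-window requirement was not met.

Not effective — dating-window requirement not satisfied.

Signatures required: at least 60 percent of 10 — 3/5 of 10 = 6, so 6 needed; 6 signed. Sufficient.
Dating window: the latest signature is 31 days after the earliest; the limit is 30 days. Outside the window.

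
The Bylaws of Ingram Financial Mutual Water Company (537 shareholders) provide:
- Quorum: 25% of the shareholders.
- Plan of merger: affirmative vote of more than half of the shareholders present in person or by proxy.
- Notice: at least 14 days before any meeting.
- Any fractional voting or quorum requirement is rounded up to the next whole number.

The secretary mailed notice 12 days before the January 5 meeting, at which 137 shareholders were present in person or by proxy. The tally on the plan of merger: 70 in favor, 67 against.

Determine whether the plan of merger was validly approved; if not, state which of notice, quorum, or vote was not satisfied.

Invalid — notice requirement not satisfied.

Notice: 12 days given; 14 required. Not satisfied.
Quorum: 25% of 537 = 134.25, rounded up to 135; 137 present. Satisfied.
Vote: requires a majority of those present (137); a majority of 137 is 69, so 69 needed; 70 in favor. Satisfied.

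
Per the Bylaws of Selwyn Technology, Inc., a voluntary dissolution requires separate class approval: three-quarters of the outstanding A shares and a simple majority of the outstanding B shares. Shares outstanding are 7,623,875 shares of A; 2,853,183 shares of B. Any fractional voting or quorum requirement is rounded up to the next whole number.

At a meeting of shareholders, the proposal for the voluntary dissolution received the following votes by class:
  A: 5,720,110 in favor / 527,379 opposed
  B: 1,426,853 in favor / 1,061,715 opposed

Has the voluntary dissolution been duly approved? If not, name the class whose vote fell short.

A: 3/4 of 7623875 = 5717906.25, rounded up to 5717907; 5,717,907 required, 5,720,110 in favor — approved.
B: a majority of 2853183 is 1426592; 1,426,592 required, 1,426,853 in favor — approved.

Approved — every class gave the required vote.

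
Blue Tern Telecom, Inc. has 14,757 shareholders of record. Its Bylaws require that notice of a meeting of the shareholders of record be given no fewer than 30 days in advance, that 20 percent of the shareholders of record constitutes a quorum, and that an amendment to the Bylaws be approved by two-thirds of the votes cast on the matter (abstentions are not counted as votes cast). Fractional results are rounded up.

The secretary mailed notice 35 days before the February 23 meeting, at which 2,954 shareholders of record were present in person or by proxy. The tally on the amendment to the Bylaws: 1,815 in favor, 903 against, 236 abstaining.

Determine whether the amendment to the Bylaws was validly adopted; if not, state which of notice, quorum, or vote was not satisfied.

Valid — all requirements satisfied.

Notice: 35 days given; 30 required. Satisfied.
Quorum: 20% of 14,757 = 2,951.40, rounded up to 2,952; 2,954 present. Satisfied.
Vote: requires two-thirds of the votes cast (2,954 − 236 abstaining = 2,718); 2/3 of 2718 = 1812, so 1,812 needed; 1,815 in favor. Satisfied.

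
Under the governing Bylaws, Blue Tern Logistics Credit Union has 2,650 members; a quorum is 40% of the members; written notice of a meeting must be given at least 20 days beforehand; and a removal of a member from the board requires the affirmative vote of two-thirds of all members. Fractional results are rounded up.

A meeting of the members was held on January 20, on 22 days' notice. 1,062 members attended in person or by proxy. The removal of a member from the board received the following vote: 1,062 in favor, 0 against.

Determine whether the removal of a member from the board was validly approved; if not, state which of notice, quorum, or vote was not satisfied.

Invalid — vote requirement not satisfied.

Notice: 22 days given; 20 required. Satisfied.
Quorum: 40% of 2,650 = 1,060; 1,062 present. Satisfied.
Vote: requires two-thirds of all members (2,650); 2/3 of 2650 = 1766.67, rounded up to 1767, so 1,767 needed; 1,062 in favor. Not satisfied.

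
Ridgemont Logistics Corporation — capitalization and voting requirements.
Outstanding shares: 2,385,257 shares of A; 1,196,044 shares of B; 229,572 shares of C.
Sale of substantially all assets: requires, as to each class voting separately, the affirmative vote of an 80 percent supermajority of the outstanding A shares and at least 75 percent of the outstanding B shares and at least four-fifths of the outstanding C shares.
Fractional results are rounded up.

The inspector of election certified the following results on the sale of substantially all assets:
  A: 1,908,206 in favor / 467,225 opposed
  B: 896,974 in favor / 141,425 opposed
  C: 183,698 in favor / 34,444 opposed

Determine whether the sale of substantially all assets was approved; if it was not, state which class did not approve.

A: 4/5 of 2385257 = 1908205.60, rounded up to 1908206; 1,908,206 required, 1,908,206 in favor — approved.
B: 3/4 of 1196044 = 897033; 897,033 required, 896,974 in favor — not approved.
C: 4/5 of 229572 = 183657.60, rounded up to 183658; 183,658 required, 183,698 in favor — approved.

Not approved — the B shares did not give the required vote.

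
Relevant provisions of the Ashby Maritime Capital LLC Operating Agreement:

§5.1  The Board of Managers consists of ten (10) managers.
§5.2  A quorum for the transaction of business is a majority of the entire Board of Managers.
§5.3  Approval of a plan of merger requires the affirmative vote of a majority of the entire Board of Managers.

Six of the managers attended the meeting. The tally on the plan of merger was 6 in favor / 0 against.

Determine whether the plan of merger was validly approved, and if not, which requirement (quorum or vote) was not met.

Quorum: 6 present; quorum is 6. Satisfied.
Vote: the plan of merger requires a majority of the entire Board of Managers (10). A majority of 10 is 6, so 6 affirmative votes are needed; 6 voted in favor. Satisfied.

Valid — all requirements satisfied.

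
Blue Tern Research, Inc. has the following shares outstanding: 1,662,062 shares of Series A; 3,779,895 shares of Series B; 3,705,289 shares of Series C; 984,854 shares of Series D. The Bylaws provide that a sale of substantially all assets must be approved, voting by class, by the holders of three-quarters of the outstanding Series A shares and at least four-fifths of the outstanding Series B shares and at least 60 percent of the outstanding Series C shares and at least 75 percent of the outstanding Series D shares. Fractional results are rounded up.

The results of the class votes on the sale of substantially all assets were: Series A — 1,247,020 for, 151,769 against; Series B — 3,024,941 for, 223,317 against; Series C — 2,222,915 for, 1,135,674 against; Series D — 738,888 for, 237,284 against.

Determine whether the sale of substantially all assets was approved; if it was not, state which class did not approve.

Series A: 3/4 of 1662062 = 1246546.50, rounded up to 1246547; 1,246,547 required, 1,247,020 in favor — approved.
Series B: 4/5 of 3779895 = 3023916; 3,023,916 required, 3,024,941 in favor — approved.
Series C: 3/5 of 3705289 = 2223173.40, rounded up to 2223174; 2,223,174 required, 2,222,915 in favor — not approved.
Series D: 3/4 of 984854 = 738640.50, rounded up to 738641; 738,641 required, 738,888 in favor — approved.

Not approved — the Series C shares did not give the required vote.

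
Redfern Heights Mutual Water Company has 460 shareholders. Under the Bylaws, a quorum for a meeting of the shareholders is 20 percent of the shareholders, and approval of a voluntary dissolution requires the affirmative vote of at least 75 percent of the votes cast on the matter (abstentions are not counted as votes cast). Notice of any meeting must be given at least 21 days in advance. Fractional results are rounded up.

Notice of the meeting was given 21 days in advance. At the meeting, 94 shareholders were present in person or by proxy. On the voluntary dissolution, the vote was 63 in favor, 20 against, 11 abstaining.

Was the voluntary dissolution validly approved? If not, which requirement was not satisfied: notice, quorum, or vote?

Notice: 21 days given; 21 required. Satisfied.
Quorum: 20% of 460 = 92; 94 present. Satisfied.
Vote: requires three-fourths of the votes cast (94 − 11 abstaining = 83); 3/4 of 83 = 62.25, rounded up to 63, so 63 needed; 63 in favor. Satisfied.

Valid — all requirements satisfied.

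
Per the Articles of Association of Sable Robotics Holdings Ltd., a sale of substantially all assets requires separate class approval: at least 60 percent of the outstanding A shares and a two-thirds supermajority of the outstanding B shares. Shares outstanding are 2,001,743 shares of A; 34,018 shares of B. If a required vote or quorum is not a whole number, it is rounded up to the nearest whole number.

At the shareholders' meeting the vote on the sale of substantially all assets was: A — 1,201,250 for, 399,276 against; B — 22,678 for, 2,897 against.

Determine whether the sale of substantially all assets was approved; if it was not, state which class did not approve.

A: 3/5 of 2001743 = 1201045.80, rounded up to 1201046; 1,201,046 required, 1,201,250 in favor — approved.
B: 2/3 of 34018 = 22678.67, rounded up to 22679; 22,679 required, 22,678 in favor — not approved.

Not approved — the B shares did not give the required vote.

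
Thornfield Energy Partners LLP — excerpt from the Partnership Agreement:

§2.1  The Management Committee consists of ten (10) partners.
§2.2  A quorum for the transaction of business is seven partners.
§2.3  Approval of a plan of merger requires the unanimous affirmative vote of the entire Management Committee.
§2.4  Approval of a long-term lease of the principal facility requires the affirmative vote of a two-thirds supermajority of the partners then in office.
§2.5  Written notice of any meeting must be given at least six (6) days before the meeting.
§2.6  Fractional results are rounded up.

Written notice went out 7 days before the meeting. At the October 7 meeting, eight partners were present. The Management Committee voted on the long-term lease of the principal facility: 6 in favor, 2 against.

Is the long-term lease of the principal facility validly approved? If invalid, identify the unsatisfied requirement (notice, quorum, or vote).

Invalid — vote requirement not satisfied.

Notice: 7 days given; 6 required (7 ≥ 6). Satisfied.
Quorum: 8 present; quorum is 7. Satisfied.
Vote: the long-term lease of the principal facility requires two-thirds of the partners then in office (10). 2/3 of 10 = 6.67, rounded up to 7, so 7 affirmative votes are needed; 6 voted in favor. Not satisfied.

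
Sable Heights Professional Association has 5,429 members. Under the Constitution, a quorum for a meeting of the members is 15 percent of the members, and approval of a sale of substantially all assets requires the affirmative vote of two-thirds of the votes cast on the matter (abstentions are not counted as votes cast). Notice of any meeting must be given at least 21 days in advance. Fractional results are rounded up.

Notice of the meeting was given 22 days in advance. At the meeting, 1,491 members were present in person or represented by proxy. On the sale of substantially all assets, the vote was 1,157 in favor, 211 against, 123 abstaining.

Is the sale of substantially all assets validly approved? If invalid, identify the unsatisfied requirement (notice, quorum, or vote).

Notice: 22 days given; 21 required. Satisfied.
Quorum: 15% of 5,429 = 814.35, rounded up to 815; 1,491 present. Satisfied.
Vote: requires two-thirds of the votes cast (1,491 − 123 abstaining = 1,368); 2/3 of 1368 = 912, so 912 needed; 1,157 in favor. Satisfied.

Valid — all requirements satisfied.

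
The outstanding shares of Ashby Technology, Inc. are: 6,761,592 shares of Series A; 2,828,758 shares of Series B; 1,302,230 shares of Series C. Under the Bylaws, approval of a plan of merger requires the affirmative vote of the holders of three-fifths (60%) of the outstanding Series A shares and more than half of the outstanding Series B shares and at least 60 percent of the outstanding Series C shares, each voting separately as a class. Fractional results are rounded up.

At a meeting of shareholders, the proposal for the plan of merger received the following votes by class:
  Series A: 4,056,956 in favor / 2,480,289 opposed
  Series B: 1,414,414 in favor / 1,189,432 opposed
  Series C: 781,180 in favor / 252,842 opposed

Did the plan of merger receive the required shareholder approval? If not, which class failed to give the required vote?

Series A: 3/5 of 6761592 = 4056955.20, rounded up to 4056956; 4,056,956 required, 4,056,956 in favor — approved.
Series B: a majority of 2828758 is 1414380; 1,414,380 required, 1,414,414 in favor — approved.
Series C: 3/5 of 1302230 = 781338; 781,338 required, 781,180 in favor — not approved.

Not approved — the Series C shares did not give the required vote.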